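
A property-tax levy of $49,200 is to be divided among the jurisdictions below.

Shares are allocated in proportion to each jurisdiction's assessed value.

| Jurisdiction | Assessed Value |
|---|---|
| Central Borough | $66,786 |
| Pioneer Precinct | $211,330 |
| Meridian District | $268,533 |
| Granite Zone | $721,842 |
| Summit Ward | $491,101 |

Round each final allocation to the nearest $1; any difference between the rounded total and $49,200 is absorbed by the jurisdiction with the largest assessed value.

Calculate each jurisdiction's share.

Assessed value total: 1,759,592.
Unrounded shares: Central Borough 66,786/1,759,592 × $49,200 = 1,867.41; Pioneer Precinct 211,330/1,759,592 × $49,200 = 5,909.00; Meridian District 268,533/1,759,592 × $49,200 = 7,508.46; Granite Zone 721,842/1,759,592 × $49,200 = 20,183.44; Summit Ward 491,101/1,759,592 × $49,200 = 13,731.69.
After rounding ($1): Central Borough $1,867; Pioneer Precinct $5,909; Meridian District $7,508; Granite Zone $20,183; Summit Ward $13,732. Sum = $49,199.
Difference $49,200 − $49,199 = +$1 applied to largest assessed value (Granite Zone): Granite Zone becomes $20,184.

Central Borough: $1,867 | Pioneer Precinct: $5,909 | Meridian District: $7,508 | Granite Zone: $20,184 | Summit Ward: $13,732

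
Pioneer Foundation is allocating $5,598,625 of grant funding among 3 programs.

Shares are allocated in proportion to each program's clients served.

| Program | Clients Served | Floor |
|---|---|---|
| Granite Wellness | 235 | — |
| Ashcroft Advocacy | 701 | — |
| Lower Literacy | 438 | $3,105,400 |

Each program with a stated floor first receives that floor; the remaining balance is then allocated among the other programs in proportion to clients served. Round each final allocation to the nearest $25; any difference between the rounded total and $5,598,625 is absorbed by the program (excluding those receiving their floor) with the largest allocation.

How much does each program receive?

Guaranteed amounts: Lower Literacy $3,105,400. Residual $2,493,225.
Residual split over remaining clients served 936: Granite Wellness 625,969.95 → $625,975; Ashcroft Advocacy 1,867,255.05 → $1,867,250.

Granite Wellness: $625,975; Ashcroft Advocacy: $1,867,250; Lower Literacy: $3,105,400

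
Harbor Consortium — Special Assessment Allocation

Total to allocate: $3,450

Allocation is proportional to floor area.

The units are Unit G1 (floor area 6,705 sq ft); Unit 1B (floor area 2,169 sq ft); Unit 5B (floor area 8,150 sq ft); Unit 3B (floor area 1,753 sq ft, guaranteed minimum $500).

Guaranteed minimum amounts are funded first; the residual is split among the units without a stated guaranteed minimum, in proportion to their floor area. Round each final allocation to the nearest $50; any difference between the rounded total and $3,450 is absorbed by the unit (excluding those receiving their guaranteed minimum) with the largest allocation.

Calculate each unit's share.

Unit G1: $1,150; Unit 1B: $400; Unit 5B: $1,400; Unit 3B: $500

Fund the minimums — Unit 3B $500. Residual $2,950.
Residual split over remaining floor area 17,024: Unit G1 1,161.87 → $1,150; Unit 1B 375.85 → $400; Unit 5B 1,412.27 → $1,400.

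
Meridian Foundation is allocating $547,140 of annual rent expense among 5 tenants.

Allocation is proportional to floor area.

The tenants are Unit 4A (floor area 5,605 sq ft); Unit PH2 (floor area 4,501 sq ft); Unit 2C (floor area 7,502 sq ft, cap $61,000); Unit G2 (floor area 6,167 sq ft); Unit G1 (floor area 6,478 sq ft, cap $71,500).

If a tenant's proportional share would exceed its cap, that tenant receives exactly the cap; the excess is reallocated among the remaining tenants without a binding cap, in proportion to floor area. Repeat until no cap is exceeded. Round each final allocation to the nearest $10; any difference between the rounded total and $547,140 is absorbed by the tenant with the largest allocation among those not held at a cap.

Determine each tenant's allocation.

Sum of floor area: 30,253.
Unconstrained shares: Unit 4A 101,369.11; Unit PH2 81,402.74; Unit 2C 135,677.26; Unit G2 111,533.15; Unit G1 117,157.73.
Capped: Unit 2C ($61,000), Unit G1 ($71,500); remaining pool $414,640 reallocated over remaining floor area 16,273.
Redistributed shares: Unit 4A 142,816.76 → $142,820; Unit PH2 114,686.58 → $114,690; Unit G2 157,136.66 → $157,140.
Rounding difference −$10 applied to Unit G2 → $157,130.

Unit 4A: $142,820 | Unit PH2: $114,690 | Unit 2C: $61,000 | Unit G2: $157,130 | Unit G1: $71,500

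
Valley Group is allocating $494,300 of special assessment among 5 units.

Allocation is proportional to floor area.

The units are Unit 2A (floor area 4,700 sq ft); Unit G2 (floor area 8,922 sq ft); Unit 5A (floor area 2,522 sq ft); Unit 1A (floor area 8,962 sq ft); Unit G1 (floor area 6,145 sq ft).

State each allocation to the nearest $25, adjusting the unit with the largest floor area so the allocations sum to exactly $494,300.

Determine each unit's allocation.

Combined floor area = 31,251.
Raw shares: Unit 2A 4,700/31,251 × $494,300 = 74,340.34; Unit G2 8,922/31,251 × $494,300 = 141,120.11; Unit 5A 2,522/31,251 × $494,300 = 39,890.71; Unit 1A 8,962/31,251 × $494,300 = 141,752.80; Unit G1 6,145/31,251 × $494,300 = 97,196.04.
After rounding ($25): Unit 2A $74,350; Unit G2 $141,125; Unit 5A $39,900; Unit 1A $141,750; Unit G1 $97,200. Sum = $494,325.
Difference $494,300 − $494,325 = −$25 applied to largest floor area (Unit 1A): Unit 1A becomes $141,725.

Unit 2A: $74,350 | Unit G2: $141,125 | Unit 5A: $39,900 | Unit 1A: $141,725 | Unit G1: $97,200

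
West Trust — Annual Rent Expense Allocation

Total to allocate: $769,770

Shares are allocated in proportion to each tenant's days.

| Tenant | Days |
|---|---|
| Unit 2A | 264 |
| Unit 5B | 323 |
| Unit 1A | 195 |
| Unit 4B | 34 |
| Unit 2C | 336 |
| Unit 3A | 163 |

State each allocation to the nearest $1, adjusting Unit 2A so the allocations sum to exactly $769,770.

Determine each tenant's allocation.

Unit 2A: $154,540 | Unit 5B: $189,077 | Unit 1A: $114,148 | Unit 4B: $19,903 | Unit 2C: $196,686 | Unit 3A: $95,416

Sum of days: 1,315.
Raw shares: Unit 2A 264/1,315 × $769,770 = 154,539.38; Unit 5B 323/1,315 × $769,770 = 189,076.59; Unit 1A 195/1,315 × $769,770 = 114,148.40; Unit 4B 34/1,315 × $769,770 = 19,902.80; Unit 2C 336/1,315 × $769,770 = 196,686.48; Unit 3A 163/1,315 × $769,770 = 95,416.36.
After rounding ($1): Unit 2A $154,539; Unit 5B $189,077; Unit 1A $114,148; Unit 4B $19,903; Unit 2C $196,686; Unit 3A $95,416. Sum = $769,769.
Difference $769,770 − $769,769 = +$1 applied to Unit 2A: Unit 2A becomes $154,540.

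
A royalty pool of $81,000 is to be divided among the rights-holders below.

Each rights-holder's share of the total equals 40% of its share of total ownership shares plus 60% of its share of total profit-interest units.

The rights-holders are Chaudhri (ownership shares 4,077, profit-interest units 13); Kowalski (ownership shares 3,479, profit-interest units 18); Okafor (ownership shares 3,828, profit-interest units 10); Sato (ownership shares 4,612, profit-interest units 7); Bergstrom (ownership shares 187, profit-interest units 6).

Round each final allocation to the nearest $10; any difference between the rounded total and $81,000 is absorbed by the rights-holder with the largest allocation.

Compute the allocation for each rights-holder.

Totals — ownership shares 16,183, profit-interest units 54.
Composite weights (40% ownership shares + 60% profit-interest units): Chaudhri 0.2452; Kowalski 0.2860; Okafor 0.2057; Sato 0.1918; Bergstrom 0.0713.
Proportional shares: Chaudhri 19,862.57; Kowalski 23,165.31; Okafor 16,664.04; Sato 15,533.69; Bergstrom 5,774.39.
Rounded to nearest $10: Chaudhri $19,860; Kowalski $23,170; Okafor $16,660; Sato $15,530; Bergstrom $5,770. Sum = $80,990.
Difference $81,000 − $80,990 = +$10 applied to largest allocation (Kowalski): Kowalski becomes $23,180.

Chaudhri: $19,860; Kowalski: $23,180; Okafor: $16,660; Sato: $15,530; Bergstrom: $5,770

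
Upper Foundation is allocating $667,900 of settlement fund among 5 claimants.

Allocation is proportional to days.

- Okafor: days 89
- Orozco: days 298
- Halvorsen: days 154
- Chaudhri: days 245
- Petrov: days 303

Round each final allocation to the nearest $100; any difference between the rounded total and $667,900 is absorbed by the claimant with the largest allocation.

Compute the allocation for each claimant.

Okafor: $54,600 · Orozco: $182,800 · Halvorsen: $94,500 · Chaudhri: $150,300 · Petrov: $185,700

Total days = 1,089.
Pro-rata amounts: Okafor 89/1,089 × $667,900 = 54,585.03; Orozco 298/1,089 × $667,900 = 182,767.86; Halvorsen 154/1,089 × $667,900 = 94,450.51; Chaudhri 245/1,089 × $667,900 = 150,262.17; Petrov 303/1,089 × $667,900 = 185,834.44.
Rounded to nearest $100: Okafor $54,600; Orozco $182,800; Halvorsen $94,500; Chaudhri $150,300; Petrov $185,800. Sum = $668,000.
Difference $667,900 − $668,000 = −$100 applied to largest allocation (Petrov): Petrov becomes $185,700.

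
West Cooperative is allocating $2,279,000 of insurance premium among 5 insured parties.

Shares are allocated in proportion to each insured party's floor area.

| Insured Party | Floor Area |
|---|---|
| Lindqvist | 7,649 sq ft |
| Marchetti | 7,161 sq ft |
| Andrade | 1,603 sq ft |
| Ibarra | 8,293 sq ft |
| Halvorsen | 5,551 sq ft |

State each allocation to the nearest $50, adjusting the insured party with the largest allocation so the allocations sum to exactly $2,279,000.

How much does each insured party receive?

Combined floor area = 30,257.
Unrounded shares: Lindqvist 7,649/30,257 × $2,279,000 = 576,133.49; Marchetti 7,161/30,257 × $2,279,000 = 539,376.64; Andrade 1,603/30,257 × $2,279,000 = 120,740.23; Ibarra 8,293/30,257 × $2,279,000 = 624,640.48; Halvorsen 5,551/30,257 × $2,279,000 = 418,109.16.
Rounded to nearest $50: Lindqvist $576,150; Marchetti $539,400; Andrade $120,750; Ibarra $624,650; Halvorsen $418,100. Sum = $2,279,050.
Difference $2,279,000 − $2,279,050 = −$50 applied to largest allocation (Ibarra): Ibarra becomes $624,600.

Lindqvist: $576,150; Marchetti: $539,400; Andrade: $120,750; Ibarra: $624,600; Halvorsen: $418,100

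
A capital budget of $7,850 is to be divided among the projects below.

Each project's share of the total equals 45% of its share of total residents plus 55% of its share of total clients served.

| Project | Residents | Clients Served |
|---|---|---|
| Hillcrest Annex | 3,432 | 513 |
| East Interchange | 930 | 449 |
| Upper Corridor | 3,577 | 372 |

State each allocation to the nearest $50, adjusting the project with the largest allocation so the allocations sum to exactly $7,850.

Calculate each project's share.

Hillcrest Annex: $3,200; East Interchange: $1,850; Upper Corridor: $2,800

Residents total 7,939; clients served total 1,334.
Combined weights (45% residents + 55% clients served): Hillcrest Annex 0.4060; East Interchange 0.2378; Upper Corridor 0.3561.
Raw shares: Hillcrest Annex 3,187.41; East Interchange 1,867.00; Upper Corridor 2,795.59.
After rounding ($50): Hillcrest Annex $3,200; East Interchange $1,850; Upper Corridor $2,800. Sum = $7,850.
No rounding difference to absorb.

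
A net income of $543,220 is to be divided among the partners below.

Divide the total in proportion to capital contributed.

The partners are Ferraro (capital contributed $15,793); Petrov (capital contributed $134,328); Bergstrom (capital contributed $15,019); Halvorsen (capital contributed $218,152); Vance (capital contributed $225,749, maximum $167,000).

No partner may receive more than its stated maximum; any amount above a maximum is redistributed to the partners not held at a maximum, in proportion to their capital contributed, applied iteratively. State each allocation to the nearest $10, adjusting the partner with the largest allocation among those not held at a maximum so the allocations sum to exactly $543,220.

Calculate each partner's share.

Capital contributed total: 609,041.
Pro-rata shares before constraints: Ferraro 14,086.20; Petrov 119,810.75; Bergstrom 13,395.85; Halvorsen 194,575.62; Vance 201,351.59.
Cap binds for Vance ($167,000); remaining pool $376,220 reallocated over remaining capital contributed 383,292.
Redistributed shares: Ferraro 15,501.61 → $15,500; Petrov 131,849.56 → $131,850; Bergstrom 14,741.89 → $14,740; Halvorsen 214,126.95 → $214,130.

Ferraro: $15,500; Petrov: $131,850; Bergstrom: $14,740; Halvorsen: $214,130; Vance: $167,000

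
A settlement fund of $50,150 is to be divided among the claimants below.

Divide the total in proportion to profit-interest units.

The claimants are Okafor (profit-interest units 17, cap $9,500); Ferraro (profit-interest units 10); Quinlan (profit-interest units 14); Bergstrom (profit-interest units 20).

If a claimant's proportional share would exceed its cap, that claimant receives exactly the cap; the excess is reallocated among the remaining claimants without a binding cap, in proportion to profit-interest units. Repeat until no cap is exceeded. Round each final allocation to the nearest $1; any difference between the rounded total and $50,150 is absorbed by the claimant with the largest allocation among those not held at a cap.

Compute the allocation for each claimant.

Okafor: $9,500 · Ferraro: $9,239 · Quinlan: $12,934 · Bergstrom: $18,477

Sum of profit-interest units: 61.
Proportional shares (ignoring caps): Okafor 13,976.23; Ferraro 8,221.31; Quinlan 11,509.84; Bergstrom 16,442.62.
Held at cap: Okafor ($9,500); residual $40,650 reallocated over remaining profit-interest units 44.
Redistributed shares: Ferraro 9,238.64 → $9,239; Quinlan 12,934.09 → $12,934; Bergstrom 18,477.27 → $18,477.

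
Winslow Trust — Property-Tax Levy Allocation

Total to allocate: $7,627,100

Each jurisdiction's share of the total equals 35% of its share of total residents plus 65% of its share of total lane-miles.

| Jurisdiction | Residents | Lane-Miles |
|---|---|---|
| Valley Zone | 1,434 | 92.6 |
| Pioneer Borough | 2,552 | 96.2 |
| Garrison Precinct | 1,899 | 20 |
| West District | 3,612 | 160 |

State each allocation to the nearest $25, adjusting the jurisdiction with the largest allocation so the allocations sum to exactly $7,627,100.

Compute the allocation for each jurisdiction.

Valley Zone: $1,647,850 | Pioneer Borough: $2,010,500 | Garrison Precinct: $802,625 | West District: $3,166,125

Totals — residents 9,497, lane-miles 368.8.
Composite weights (35% residents + 65% lane-miles): Valley Zone 0.2161; Pioneer Borough 0.2636; Garrison Precinct 0.1052; West District 0.4151.
Proportional shares: Valley Zone 1,647,859.80; Pioneer Borough 2,010,508.47; Garrison Precinct 802,635.70; West District 3,166,096.02.
At nearest $25: Valley Zone $1,647,850; Pioneer Borough $2,010,500; Garrison Precinct $802,625; West District $3,166,100. Sum = $7,627,075.
Difference $7,627,100 − $7,627,075 = +$25 applied to largest allocation (West District): West District becomes $3,166,125.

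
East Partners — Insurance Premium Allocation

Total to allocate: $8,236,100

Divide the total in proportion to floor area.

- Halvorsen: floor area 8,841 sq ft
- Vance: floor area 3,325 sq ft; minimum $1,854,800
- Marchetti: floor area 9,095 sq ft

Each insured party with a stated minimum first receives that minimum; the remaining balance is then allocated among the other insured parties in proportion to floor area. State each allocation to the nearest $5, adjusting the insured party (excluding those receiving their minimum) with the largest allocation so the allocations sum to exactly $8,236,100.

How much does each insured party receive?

Halvorsen: $3,145,465 · Vance: $1,854,800 · Marchetti: $3,235,835

Fund the minimums — Vance $1,854,800. Residual $6,381,300.
Residual split over remaining floor area 17,936: Halvorsen 3,145,465.73 → $3,145,465; Marchetti 3,235,834.27 → $3,235,835.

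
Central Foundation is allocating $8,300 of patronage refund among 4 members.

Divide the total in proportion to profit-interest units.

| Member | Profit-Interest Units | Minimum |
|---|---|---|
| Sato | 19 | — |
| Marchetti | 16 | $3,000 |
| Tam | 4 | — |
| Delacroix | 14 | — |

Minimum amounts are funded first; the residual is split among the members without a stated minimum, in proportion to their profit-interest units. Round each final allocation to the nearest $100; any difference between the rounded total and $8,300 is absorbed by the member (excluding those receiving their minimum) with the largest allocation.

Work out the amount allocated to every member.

Minimums first: Marchetti $3,000. Balance $5,300.
Balance split over remaining profit-interest units 37: Sato 2,721.62 → $2,700; Tam 572.97 → $600; Delacroix 2,005.41 → $2,000.

Sato: $2,700 · Marchetti: $3,000 · Tam: $600 · Delacroix: $2,000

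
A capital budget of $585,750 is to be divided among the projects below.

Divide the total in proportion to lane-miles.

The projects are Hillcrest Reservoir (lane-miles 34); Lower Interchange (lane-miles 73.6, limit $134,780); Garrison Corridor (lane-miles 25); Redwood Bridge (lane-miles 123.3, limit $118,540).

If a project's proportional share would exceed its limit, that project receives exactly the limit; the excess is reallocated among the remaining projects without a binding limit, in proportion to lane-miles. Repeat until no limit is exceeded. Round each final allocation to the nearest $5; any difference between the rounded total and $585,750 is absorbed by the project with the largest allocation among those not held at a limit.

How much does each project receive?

Sum of lane-miles: 255.9.
Unconstrained shares: Hillcrest Reservoir 77,825.32; Lower Interchange 168,468.93; Garrison Corridor 57,224.50; Redwood Bridge 282,231.24.
Capped: Lower Interchange ($134,780), Redwood Bridge ($118,540); balance $332,430 reallocated over remaining lane-miles 59.
Redistributed shares: Hillcrest Reservoir 191,569.83 → $191,570; Garrison Corridor 140,860.17 → $140,860.

Hillcrest Reservoir: $191,570 | Lower Interchange: $134,780 | Garrison Corridor: $140,860 | Redwood Bridge: $118,540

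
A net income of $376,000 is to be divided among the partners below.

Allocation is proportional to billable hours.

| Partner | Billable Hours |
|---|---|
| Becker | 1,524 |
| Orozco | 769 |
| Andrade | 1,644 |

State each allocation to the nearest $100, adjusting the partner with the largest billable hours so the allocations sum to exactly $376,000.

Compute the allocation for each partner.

Becker: $145,500 · Orozco: $73,400 · Andrade: $157,100

Sum of billable hours: 3,937.
Unrounded shares: Becker 1,524/3,937 × $376,000 = 145,548.39; Orozco 769/3,937 × $376,000 = 73,442.72; Andrade 1,644/3,937 × $376,000 = 157,008.89.
At nearest $100: Becker $145,500; Orozco $73,400; Andrade $157,000. Sum = $375,900.
Difference $376,000 − $375,900 = +$100 applied to largest billable hours (Andrade): Andrade becomes $157,100.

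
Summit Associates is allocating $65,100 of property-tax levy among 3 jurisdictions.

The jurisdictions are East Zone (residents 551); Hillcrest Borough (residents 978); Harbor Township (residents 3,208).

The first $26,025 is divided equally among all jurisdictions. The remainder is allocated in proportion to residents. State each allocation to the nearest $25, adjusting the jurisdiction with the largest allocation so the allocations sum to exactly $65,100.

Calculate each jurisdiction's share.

East Zone: $13,225; Hillcrest Borough: $16,750; Harbor Township: $35,125

First tranche $26,025 split equally: $8,675 each.
Remainder $39,075 by residents (total 4,737): East Zone 4,545.14 → $4,550; Hillcrest Borough 8,067.42 → $8,075; Harbor Township 26,462.44 → $26,450.
Totals: East Zone $8,675 + $4,550 = $13,225; Hillcrest Borough $8,675 + $8,075 = $16,750; Harbor Township $8,675 + $26,450 = $35,125.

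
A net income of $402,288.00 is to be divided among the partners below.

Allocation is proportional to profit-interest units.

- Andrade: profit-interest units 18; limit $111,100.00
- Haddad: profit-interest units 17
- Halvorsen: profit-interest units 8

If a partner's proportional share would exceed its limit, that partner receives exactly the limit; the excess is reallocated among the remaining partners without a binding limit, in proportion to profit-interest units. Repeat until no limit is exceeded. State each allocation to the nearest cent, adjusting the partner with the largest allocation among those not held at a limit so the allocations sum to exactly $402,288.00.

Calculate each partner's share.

Andrade: $111,100.00; Haddad: $198,007.84; Halvorsen: $93,180.16

Combined profit-interest units = 43.
Pro-rata shares before constraints: Andrade 168,399.6279; Haddad 159,044.0930; Halvorsen 74,844.2791.
Cap binds for Andrade ($111,100.00); balance $291,188.00 reallocated over remaining profit-interest units 25.
Shares after redistribution: Haddad 198,007.8400 → $198,007.84; Halvorsen 93,180.1600 → $93,180.16.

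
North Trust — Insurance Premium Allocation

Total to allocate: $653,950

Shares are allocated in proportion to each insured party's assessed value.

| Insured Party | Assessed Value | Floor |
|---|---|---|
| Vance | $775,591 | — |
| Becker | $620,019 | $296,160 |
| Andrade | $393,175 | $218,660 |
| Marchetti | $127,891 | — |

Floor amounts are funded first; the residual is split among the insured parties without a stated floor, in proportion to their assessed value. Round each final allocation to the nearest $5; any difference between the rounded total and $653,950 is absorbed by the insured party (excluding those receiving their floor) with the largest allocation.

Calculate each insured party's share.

Vance: $119,435 | Becker: $296,160 | Andrade: $218,660 | Marchetti: $19,695

Fund the minimums — Becker $296,160; Andrade $218,660. Residual $139,130.
Residual split over remaining assessed value 903,482: Vance 119,435.67 → $119,435; Marchetti 19,694.33 → $19,695.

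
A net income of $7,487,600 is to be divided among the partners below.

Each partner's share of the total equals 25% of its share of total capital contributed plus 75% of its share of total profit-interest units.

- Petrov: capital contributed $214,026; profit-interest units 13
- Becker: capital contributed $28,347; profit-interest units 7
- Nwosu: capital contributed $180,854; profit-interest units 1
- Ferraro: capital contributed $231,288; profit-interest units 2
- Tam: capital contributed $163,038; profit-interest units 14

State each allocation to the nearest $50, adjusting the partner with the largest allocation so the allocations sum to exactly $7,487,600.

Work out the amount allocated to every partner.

Capital contributed total 817,553; profit-interest units total 37.
Composite weights (25% capital contributed + 75% profit-interest units): Petrov 0.3290; Becker 0.1506; Nwosu 0.0756; Ferraro 0.1113; Tam 0.3336.
Raw shares: Petrov 2,463,125.74; Becker 1,127,334.08; Nwosu 565,865.77; Ferraro 833,117.03; Tam 2,498,157.38.
Rounded to nearest $50: Petrov $2,463,150; Becker $1,127,350; Nwosu $565,850; Ferraro $833,100; Tam $2,498,150. Sum = $7,487,600.
Rounded total matches; no reconciliation needed.

Petrov: $2,463,150 | Becker: $1,127,350 | Nwosu: $565,850 | Ferraro: $833,100 | Tam: $2,498,150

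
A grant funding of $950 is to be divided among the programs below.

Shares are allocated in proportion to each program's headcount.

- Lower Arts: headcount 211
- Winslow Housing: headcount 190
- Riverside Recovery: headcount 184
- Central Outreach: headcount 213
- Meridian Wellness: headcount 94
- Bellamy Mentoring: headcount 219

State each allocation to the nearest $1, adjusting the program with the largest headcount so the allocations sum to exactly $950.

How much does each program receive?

Lower Arts: $180 | Winslow Housing: $162 | Riverside Recovery: $157 | Central Outreach: $182 | Meridian Wellness: $80 | Bellamy Mentoring: $189

Total headcount = 1,111.
Pro-rata amounts: Lower Arts 211/1,111 × $950 = 180.42; Winslow Housing 190/1,111 × $950 = 162.47; Riverside Recovery 184/1,111 × $950 = 157.34; Central Outreach 213/1,111 × $950 = 182.13; Meridian Wellness 94/1,111 × $950 = 80.38; Bellamy Mentoring 219/1,111 × $950 = 187.26.
At nearest $1: Lower Arts $180; Winslow Housing $162; Riverside Recovery $157; Central Outreach $182; Meridian Wellness $80; Bellamy Mentoring $187. Sum = $948.
Difference $950 − $948 = +$2 applied to largest headcount (Bellamy Mentoring): Bellamy Mentoring becomes $189.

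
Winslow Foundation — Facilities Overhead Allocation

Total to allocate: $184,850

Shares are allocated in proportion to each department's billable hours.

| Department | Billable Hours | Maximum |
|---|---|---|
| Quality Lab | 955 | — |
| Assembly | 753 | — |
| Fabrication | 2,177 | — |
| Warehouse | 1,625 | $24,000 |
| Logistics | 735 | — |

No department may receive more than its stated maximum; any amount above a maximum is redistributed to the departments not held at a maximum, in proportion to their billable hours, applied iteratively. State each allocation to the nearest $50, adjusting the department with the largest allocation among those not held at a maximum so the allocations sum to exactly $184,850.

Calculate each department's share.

Quality Lab: $33,250; Assembly: $26,200; Fabrication: $75,800; Warehouse: $24,000; Logistics: $25,600

Total billable hours = 6,245.
Pro-rata shares before constraints: Quality Lab 28,267.69; Assembly 22,288.56; Fabrication 64,438.50; Warehouse 48,099.48; Logistics 21,755.76.
Cap binds for Warehouse ($24,000); residual $160,850 reallocated over remaining billable hours 4,620.
Shares after redistribution: Quality Lab 33,249.30 → $33,250; Assembly 26,216.46 → $26,200; Fabrication 75,794.47 → $75,800; Logistics 25,589.77 → $25,600.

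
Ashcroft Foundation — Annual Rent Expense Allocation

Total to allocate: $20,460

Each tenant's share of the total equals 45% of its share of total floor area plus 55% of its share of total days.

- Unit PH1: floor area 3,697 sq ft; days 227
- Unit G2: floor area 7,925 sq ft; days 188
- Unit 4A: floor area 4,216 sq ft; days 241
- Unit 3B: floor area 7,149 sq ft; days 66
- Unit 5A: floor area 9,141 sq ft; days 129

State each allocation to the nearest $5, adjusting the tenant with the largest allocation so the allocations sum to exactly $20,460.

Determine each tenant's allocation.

Unit PH1: $4,060 · Unit G2: $4,760 · Unit 4A: $4,395 · Unit 3B: $2,920 · Unit 5A: $4,325

Floor area total 32,128; days total 851.
Combined weights (45% floor area + 55% days): Unit PH1 0.1985; Unit G2 0.2325; Unit 4A 0.2148; Unit 3B 0.1428; Unit 5A 0.2114.
Proportional shares: Unit PH1 4,061.14; Unit G2 4,757.06; Unit 4A 4,395.00; Unit 3B 2,921.44; Unit 5A 4,325.36.
At nearest $5: Unit PH1 $4,060; Unit G2 $4,755; Unit 4A $4,395; Unit 3B $2,920; Unit 5A $4,325. Sum = $20,455.
Difference $20,460 − $20,455 = +$5 applied to largest allocation (Unit G2): Unit G2 becomes $4,760.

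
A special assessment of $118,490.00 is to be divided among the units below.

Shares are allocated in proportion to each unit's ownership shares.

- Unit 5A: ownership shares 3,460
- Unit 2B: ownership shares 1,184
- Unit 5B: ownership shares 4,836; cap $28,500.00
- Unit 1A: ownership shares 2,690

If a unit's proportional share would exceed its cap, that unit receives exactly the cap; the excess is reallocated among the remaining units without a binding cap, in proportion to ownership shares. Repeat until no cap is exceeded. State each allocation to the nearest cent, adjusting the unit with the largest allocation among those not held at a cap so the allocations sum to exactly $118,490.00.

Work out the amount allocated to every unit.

Unit 5A: $42,455.06; Unit 2B: $14,527.97; Unit 5B: $28,500.00; Unit 1A: $33,006.97

Combined ownership shares = 12,170.
Proportional shares (ignoring caps): Unit 5A 33,687.3788; Unit 2B 11,527.7042; Unit 5B 47,084.4404; Unit 1A 26,190.4766.
Capped: Unit 5B ($28,500.00); residual $89,990.00 reallocated over remaining ownership shares 7,334.
Shares after redistribution: Unit 5A 42,455.0586 → $42,455.06; Unit 2B 14,527.9738 → $14,527.97; Unit 1A 33,006.9675 → $33,006.97.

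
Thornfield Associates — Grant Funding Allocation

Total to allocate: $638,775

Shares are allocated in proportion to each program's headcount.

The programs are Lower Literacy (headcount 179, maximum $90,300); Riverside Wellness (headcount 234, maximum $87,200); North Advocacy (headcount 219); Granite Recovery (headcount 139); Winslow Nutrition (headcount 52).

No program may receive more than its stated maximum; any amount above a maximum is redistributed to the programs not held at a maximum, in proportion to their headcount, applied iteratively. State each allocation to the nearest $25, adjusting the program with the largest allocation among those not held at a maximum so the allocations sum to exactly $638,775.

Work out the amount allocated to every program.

Headcount total: 823.
Pro-rata shares before constraints: Lower Literacy 138,931.62; Riverside Wellness 181,620.11; North Advocacy 169,977.79; Granite Recovery 107,885.45; Winslow Nutrition 40,360.02.
Cap binds for Lower Literacy ($90,300), Riverside Wellness ($87,200); residual $461,275 reallocated over remaining headcount 410.
Redistributed shares: North Advocacy 246,388.35 → $246,400; Granite Recovery 156,383.48 → $156,375; Winslow Nutrition 58,503.17 → $58,500.

Lower Literacy: $90,300; Riverside Wellness: $87,200; North Advocacy: $246,400; Granite Recovery: $156,375; Winslow Nutrition: $58,500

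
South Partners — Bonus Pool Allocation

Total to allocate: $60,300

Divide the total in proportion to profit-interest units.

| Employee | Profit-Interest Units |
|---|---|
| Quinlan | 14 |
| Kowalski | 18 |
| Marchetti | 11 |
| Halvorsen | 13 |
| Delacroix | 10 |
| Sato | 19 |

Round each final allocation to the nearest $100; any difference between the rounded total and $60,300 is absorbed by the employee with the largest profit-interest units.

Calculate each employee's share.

Quinlan: $9,900; Kowalski: $12,800; Marchetti: $7,800; Halvorsen: $9,200; Delacroix: $7,100; Sato: $13,500

Combined profit-interest units = 14 + 18 + 11 + 13 + 10 + 19 = 85.
Raw shares: Quinlan 9,931.76; Kowalski 12,769.41; Marchetti 7,803.53; Halvorsen 9,222.35; Delacroix 7,094.12; Sato 13,478.82.
After rounding ($100): Quinlan $9,900; Kowalski $12,800; Marchetti $7,800; Halvorsen $9,200; Delacroix $7,100; Sato $13,500. Sum = $60,300.
No rounding difference to absorb.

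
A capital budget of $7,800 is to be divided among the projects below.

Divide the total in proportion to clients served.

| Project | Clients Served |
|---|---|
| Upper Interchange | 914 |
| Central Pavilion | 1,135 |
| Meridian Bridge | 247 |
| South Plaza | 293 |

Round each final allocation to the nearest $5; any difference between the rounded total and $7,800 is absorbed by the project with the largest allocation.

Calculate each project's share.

Upper Interchange: $2,755; Central Pavilion: $3,415; Meridian Bridge: $745; South Plaza: $885

Total clients served = 2,589.
Unrounded shares: Upper Interchange 914/2,589 × $7,800 = 2,753.65; Central Pavilion 1,135/2,589 × $7,800 = 3,419.47; Meridian Bridge 247/2,589 × $7,800 = 744.15; South Plaza 293/2,589 × $7,800 = 882.73.
After rounding ($5): Upper Interchange $2,755; Central Pavilion $3,420; Meridian Bridge $745; South Plaza $885. Sum = $7,805.
Difference $7,800 − $7,805 = −$5 applied to largest allocation (Central Pavilion): Central Pavilion becomes $3,415.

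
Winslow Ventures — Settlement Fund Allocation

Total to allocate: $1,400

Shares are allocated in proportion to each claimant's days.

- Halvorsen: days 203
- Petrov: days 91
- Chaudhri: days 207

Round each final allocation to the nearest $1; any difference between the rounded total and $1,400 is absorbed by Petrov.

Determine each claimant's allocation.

Halvorsen: $567 | Petrov: $255 | Chaudhri: $578

Total days = 501.
Proportional shares: Halvorsen 203/501 × $1,400 = 567.27; Petrov 91/501 × $1,400 = 254.29; Chaudhri 207/501 × $1,400 = 578.44.
At nearest $1: Halvorsen $567; Petrov $254; Chaudhri $578. Sum = $1,399.
Difference $1,400 − $1,399 = +$1 applied to Petrov: Petrov becomes $255.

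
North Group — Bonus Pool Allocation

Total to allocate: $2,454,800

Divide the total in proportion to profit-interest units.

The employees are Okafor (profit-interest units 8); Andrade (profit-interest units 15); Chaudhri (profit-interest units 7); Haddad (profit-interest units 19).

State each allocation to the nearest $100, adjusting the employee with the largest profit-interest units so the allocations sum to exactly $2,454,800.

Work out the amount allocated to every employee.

Okafor: $400,800; Andrade: $751,500; Chaudhri: $350,700; Haddad: $951,800

Total profit-interest units = 8 + 15 + 7 + 19 = 49.
Pro-rata amounts: Okafor 400,783.67; Andrade 751,469.39; Chaudhri 350,685.71; Haddad 951,861.22.
Rounded to nearest $100: Okafor $400,800; Andrade $751,500; Chaudhri $350,700; Haddad $951,900. Sum = $2,454,900.
Difference $2,454,800 − $2,454,900 = −$100 applied to largest profit-interest units (Haddad): Haddad becomes $951,800.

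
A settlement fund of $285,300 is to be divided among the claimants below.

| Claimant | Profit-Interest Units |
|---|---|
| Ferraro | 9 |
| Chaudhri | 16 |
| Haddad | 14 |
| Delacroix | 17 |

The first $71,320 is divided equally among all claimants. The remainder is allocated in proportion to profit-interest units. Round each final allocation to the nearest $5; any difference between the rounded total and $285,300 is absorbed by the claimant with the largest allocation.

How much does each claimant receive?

Equal tier: $71,320 ÷ 4 = $17,830 apiece.
Remainder $213,980 by profit-interest units (total 56): Ferraro 34,389.64 → $34,390; Chaudhri 61,137.14 → $61,135; Haddad 53,495.00 → $53,495; Delacroix 64,958.21 → $64,960.
Totals: Ferraro $17,830 + $34,390 = $52,220; Chaudhri $17,830 + $61,135 = $78,965; Haddad $17,830 + $53,495 = $71,325; Delacroix $17,830 + $64,960 = $82,790.

Ferraro: $52,220; Chaudhri: $78,965; Haddad: $71,325; Delacroix: $82,790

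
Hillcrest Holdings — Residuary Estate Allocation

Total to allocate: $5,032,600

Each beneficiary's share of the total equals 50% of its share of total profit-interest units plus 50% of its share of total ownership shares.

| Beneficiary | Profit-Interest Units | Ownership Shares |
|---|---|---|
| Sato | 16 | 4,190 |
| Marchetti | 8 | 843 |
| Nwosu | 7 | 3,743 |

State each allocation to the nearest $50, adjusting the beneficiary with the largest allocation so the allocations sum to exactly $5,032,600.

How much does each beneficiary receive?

Sato: $2,500,100; Marchetti: $891,100; Nwosu: $1,641,400

Totals — profit-interest units 31, ownership shares 8,776.
Composite weights (50% profit-interest units + 50% ownership shares): Sato 0.4968; Marchetti 0.1771; Nwosu 0.3262.
Proportional shares: Sato 2,500,113.90; Marchetti 891,077.05; Nwosu 1,641,409.05.
Rounded to nearest $50: Sato $2,500,100; Marchetti $891,100; Nwosu $1,641,400. Sum = $5,032,600.
Rounded total matches; no reconciliation needed.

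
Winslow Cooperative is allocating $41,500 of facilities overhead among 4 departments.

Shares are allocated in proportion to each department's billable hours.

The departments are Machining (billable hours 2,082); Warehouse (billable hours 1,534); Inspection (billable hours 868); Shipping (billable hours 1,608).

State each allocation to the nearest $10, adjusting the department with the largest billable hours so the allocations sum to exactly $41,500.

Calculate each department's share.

Machining: $14,190 | Warehouse: $10,450 | Inspection: $5,910 | Shipping: $10,950

Total billable hours = 6,092.
Raw shares: Machining 2,082/6,092 × $41,500 = 14,183.03; Warehouse 1,534/6,092 × $41,500 = 10,449.93; Inspection 868/6,092 × $41,500 = 5,913.00; Shipping 1,608/6,092 × $41,500 = 10,954.04.
At nearest $10: Machining $14,180; Warehouse $10,450; Inspection $5,910; Shipping $10,950. Sum = $41,490.
Difference $41,500 − $41,490 = +$10 applied to largest billable hours (Machining): Machining becomes $14,190.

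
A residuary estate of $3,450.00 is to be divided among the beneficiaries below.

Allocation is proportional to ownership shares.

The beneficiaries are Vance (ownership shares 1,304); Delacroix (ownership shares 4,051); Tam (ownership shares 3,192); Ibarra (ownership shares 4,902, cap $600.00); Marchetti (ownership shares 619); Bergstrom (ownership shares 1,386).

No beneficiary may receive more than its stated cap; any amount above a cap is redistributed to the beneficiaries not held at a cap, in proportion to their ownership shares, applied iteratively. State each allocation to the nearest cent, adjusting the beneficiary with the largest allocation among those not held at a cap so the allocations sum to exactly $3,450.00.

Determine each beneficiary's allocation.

Total ownership shares = 15,454.
Proportional shares (ignoring caps): Vance 291.1091; Delacroix 904.3581; Tam 712.5922; Ibarra 1,094.3380; Marchetti 138.1875; Bergstrom 309.41504.
Capped: Ibarra ($600.00); residual $2,850.00 reallocated over remaining ownership shares 10,552.
Remaining shares: Vance 352.1986 → $352.20; Delacroix 1,094.1386 → $1,094.14; Tam 862.1304 → $862.13; Marchetti 167.1863 → $167.19; Bergstrom 374.3461 → $374.35.
Rounding difference −$0.01 applied to Delacroix → $1,094.13.

Vance: $352.20 | Delacroix: $1,094.13 | Tam: $862.13 | Ibarra: $600.00 | Marchetti: $167.19 | Bergstrom: $374.35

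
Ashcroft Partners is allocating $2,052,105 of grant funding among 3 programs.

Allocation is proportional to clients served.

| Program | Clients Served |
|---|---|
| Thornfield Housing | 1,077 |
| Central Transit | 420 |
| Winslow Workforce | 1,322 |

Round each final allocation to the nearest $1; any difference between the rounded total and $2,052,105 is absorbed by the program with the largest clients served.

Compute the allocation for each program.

Thornfield Housing: $784,007 | Central Transit: $305,741 | Winslow Workforce: $962,357

Clients served total: 1,077 + 420 + 1,322 = 2,819.
Pro-rata amounts: Thornfield Housing 784,007.48; Central Transit 305,741.08; Winslow Workforce 962,356.44.
Rounded to nearest $1: Thornfield Housing $784,007; Central Transit $305,741; Winslow Workforce $962,356. Sum = $2,052,104.
Difference $2,052,105 − $2,052,104 = +$1 applied to largest clients served (Winslow Workforce): Winslow Workforce becomes $962,357.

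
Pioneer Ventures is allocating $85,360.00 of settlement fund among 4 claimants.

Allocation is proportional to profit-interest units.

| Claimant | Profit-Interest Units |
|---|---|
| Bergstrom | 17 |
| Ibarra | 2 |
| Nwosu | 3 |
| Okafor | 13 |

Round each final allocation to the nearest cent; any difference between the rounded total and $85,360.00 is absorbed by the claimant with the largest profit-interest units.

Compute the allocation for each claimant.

Bergstrom: $41,460.58; Ibarra: $4,877.71; Nwosu: $7,316.57; Okafor: $31,705.14

Combined profit-interest units = 17 + 2 + 3 + 13 = 35.
Proportional shares: Bergstrom 41,460.5714; Ibarra 4,877.7143; Nwosu 7,316.5714; Okafor 31,705.1429.
After rounding (cent): Bergstrom $41,460.57; Ibarra $4,877.71; Nwosu $7,316.57; Okafor $31,705.14. Sum = $85,359.99.
Difference $85,360.00 − $85,359.99 = +$0.01 applied to largest profit-interest units (Bergstrom): Bergstrom becomes $41,460.58.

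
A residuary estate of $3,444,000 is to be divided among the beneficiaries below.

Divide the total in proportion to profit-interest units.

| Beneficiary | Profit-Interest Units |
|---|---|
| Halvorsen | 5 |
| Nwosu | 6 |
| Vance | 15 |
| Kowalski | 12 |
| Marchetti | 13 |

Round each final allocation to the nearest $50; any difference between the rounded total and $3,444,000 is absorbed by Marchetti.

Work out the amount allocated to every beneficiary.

Halvorsen: $337,650 | Nwosu: $405,200 | Vance: $1,012,950 | Kowalski: $810,350 | Marchetti: $877,850

Combined profit-interest units = 51.
Pro-rata amounts: Halvorsen 5/51 × $3,444,000 = 337,647.06; Nwosu 6/51 × $3,444,000 = 405,176.47; Vance 15/51 × $3,444,000 = 1,012,941.18; Kowalski 12/51 × $3,444,000 = 810,352.94; Marchetti 13/51 × $3,444,000 = 877,882.35.
Rounded to nearest $50: Halvorsen $337,650; Nwosu $405,200; Vance $1,012,950; Kowalski $810,350; Marchetti $877,900. Sum = $3,444,050.
Difference $3,444,000 − $3,444,050 = −$50 applied to Marchetti: Marchetti becomes $877,850.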